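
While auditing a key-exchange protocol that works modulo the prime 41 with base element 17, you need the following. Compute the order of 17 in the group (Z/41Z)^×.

By Lagrange's theorem, ord_41(17) divides φ(41) = 41 − 1 = 40 = 2^3 · 5.
Divisors of 40: 1, 2, 4, 5, 8, 10, 20, 40.
Test each divisor d:
17^1 ≡ 17
17^2 ≡ 2
17^4 ≡ 4
17^5 ≡ 27
17^8 ≡ 16
17^10 ≡ 32
17^20 ≡ 40
17^40 ≡ 1
Hence ord(17) = 40.

40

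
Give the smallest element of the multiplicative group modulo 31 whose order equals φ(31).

3

φ(31) = 31 − 1 = 30 = 2 · 3 · 5.
Test candidates g = 2, 3, … against the prime factors q ∈ {2, 3, 5} of φ(31): g is a generator iff g^(30/q) ≢ 1 for every such q.
g = 2: 2^15 ≡ 1 — hits 1, so not a primitive root.
g = 3: 3^15 ≡ 30; 3^10 ≡ 25; 3^6 ≡ 16 — none is 1, so 3 is a primitive root.
Hence the least primitive root of 31 is 3.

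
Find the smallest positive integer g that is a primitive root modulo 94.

5

φ(94) = φ(2)·φ(47) = 1·46 = 46 = 2 · 23.
g is a primitive root iff g^(46/q) ≢ 1 (mod 94) for each prime q ∈ {2, 23}.
g = 2: gcd(2, 94) = 2 > 1, not a unit — skip.
g = 3: 3^23 ≡ 1 — hits 1, so not a primitive root.
g = 4: gcd(4, 94) = 2 > 1, not a unit — skip.
g = 5: 5^23 ≡ 93; 5^2 ≡ 25 — none is 1, so 5 is a primitive root.
Hence the least primitive root of 94 is 5.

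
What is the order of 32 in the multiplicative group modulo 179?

Since 32 ∈ (Z/179Z)^×, its order divides φ(179) = 179 − 1 = 178 = 2 · 89.
Divisors of 178: 1, 2, 89, 178.
Test each divisor d:
32^1 ≡ 32 (mod 179)
32^2 ≡ 129 (mod 179)
32^89 ≡ 178 (mod 179)
32^178 ≡ 1 (mod 179) ✓
So ord_179(32) = 178.

178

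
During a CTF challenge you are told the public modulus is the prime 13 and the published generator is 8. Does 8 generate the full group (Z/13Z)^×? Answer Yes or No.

φ(13) = 13 − 1 = 12 = 2^2 · 3.
It suffices to check that the order of 8 is not a proper divisor of 12: compute 8^(12/q) for q ∈ {2, 3}.
8^6 ≡ 12 (mod 13)  [q = 2: ≢ 1 ✓]
8^4 ≡ 1 (mod 13)  [q = 3: ≡ 1 ✗]
8^4 ≡ 1 shows ord(8) | 4, strictly less than φ(13); not a primitive root.

No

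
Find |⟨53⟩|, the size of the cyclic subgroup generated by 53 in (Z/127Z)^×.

126

By Lagrange's theorem, ord_127(53) divides φ(127) = 127 − 1 = 126 = 2 · 3^2 · 7.
Divisors of 126: 1, 2, 3, 6, 7, 9, 14, 18, 21, 42, 63, 126.
Evaluate successive powers at the divisors of 126:
53^1 ≡ 53
53^2 ≡ 15
53^3 ≡ 33
53^6 ≡ 73
53^7 ≡ 59
53^9 ≡ 123
53^14 ≡ 52
53^18 ≡ 16
53^21 ≡ 20
53^42 ≡ 19
53^63 ≡ 126
53^126 ≡ 1
Hence ord(53) = 126.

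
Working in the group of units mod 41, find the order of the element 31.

10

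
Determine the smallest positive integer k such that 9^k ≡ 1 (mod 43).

Since 9 ∈ (Z/43Z)^×, its order divides φ(43) = 43 − 1 = 42 = 2 · 3 · 7.
Divisors of 42: 1, 2, 3, 6, 7, 14, 21, 42.
Compute 9^d (mod 43) for the divisors d until we hit 1:
9^1 ≡ 9
9^2 ≡ 38
9^3 ≡ 41
9^6 ≡ 4
9^7 ≡ 36
9^14 ≡ 6
9^21 ≡ 1
Hence ord(9) = 21.

21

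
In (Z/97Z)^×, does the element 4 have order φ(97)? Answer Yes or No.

φ(97) = 97 − 1 = 96 = 2^5 · 3.
An element g generates (Z/97Z)^× iff g^(96/q) ≢ 1 (mod 97) for each prime q ∈ {2, 3}.
4^48 ≡ 1 (mod 97)  [q = 2: ≡ 1 ✗]
4^32 ≡ 61 (mod 97)  [q = 3: ≢ 1 ✓]
4^48 ≡ 1 shows ord(4) | 48, strictly less than φ(97); not a primitive root.

No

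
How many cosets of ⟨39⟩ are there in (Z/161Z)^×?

The order of 39 must divide φ(161) = φ(7·23) = (7−1)·(23−1) = 6·22 = 132 = 2^2 · 3 · 11.
Divisors of 132: 1, 2, 3, 4, 6, 11, 12, 22, 33, 44, 66, 132.
Compute 39^d (mod 161) for the divisors d until we hit 1:
39^1 ≡ 39 (mod 161)
39^2 ≡ 72 (mod 161)
39^3 ≡ 71 (mod 161)
39^4 ≡ 32 (mod 161)
39^6 ≡ 50 (mod 161)
39^11 ≡ 93 (mod 161)
39^12 ≡ 85 (mod 161)
39^22 ≡ 116 (mod 161)
39^33 ≡ 1 (mod 161) ✓
So ord_161(39) = 33, hence |⟨39⟩| = 33.
[(Z/161Z)^× : ⟨39⟩] = 132/33 = 4.

4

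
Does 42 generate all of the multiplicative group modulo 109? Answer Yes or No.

φ(109) = 109 − 1 = 108 = 2^2 · 3^3.
Test 42^(108/q) mod 109 for each prime factor q of 108:
42^54 ≡ 108 (mod 109)  [q = 2: ≢ 1 ✓]
42^36 ≡ 45 (mod 109)  [q = 3: ≢ 1 ✓]
Every test exponent gives a nontrivial residue, hence 42 generates the full group.

Yes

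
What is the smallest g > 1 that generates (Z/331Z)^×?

3

φ(331) = 331 − 1 = 330 = 2 · 3 · 5 · 11.
Test candidates g = 2, 3, … against the prime factors q ∈ {2, 3, 5, 11} of φ(331): g is a generator iff g^(330/q) ≢ 1 for every such q.
g = 2: 2^165 ≡ 330; 2^110 ≡ 299; 2^66 ≡ 64; 2^30 ≡ 1 — hits 1, so not a primitive root.
g = 3: 3^165 ≡ 330; 3^110 ≡ 299; 3^66 ≡ 64; 3^30 ≡ 270 — none is 1, so 3 is a primitive root.
The smallest primitive root modulo 331 is 3.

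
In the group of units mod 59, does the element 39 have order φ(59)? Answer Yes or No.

Yes

φ(59) = 59 − 1 = 58 = 2 · 29.
Test 39^(58/q) mod 59 for each prime factor q of 58:
39^29 ≡ 58 (mod 59)  [q = 2: ≢ 1 ✓]
39^2 ≡ 46 (mod 59)  [q = 29: ≢ 1 ✓]
All checks pass, so 39 has order 58 and is a primitive root modulo 59.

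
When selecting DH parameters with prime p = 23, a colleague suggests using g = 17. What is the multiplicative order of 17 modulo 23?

22

The order of 17 must divide φ(23) = 23 − 1 = 22 = 2 · 11.
Divisors of 22: 1, 2, 11, 22.
Compute 17^d (mod 23) for the divisors d until we hit 1:
17^1 ≡ 17 (mod 23)
17^2 ≡ 13 (mod 23)
17^11 ≡ 22 (mod 23)
17^22 ≡ 1 (mod 23) ✓
Therefore the multiplicative order of 17 modulo 23 is 22.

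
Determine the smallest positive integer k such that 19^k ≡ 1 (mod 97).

32

The order of 19 must divide φ(97) = 97 − 1 = 96 = 2^5 · 3.
Divisors of 96: 1, 2, 3, 4, 6, 8, 12, 16, 24, 32, 48, 96.
Evaluate successive powers at the divisors of 96:
19^1 ≡ 19 (mod 97)
19^2 ≡ 70 (mod 97)
19^3 ≡ 69 (mod 97)
19^4 ≡ 50 (mod 97)
19^6 ≡ 8 (mod 97)
19^8 ≡ 75 (mod 97)
19^12 ≡ 64 (mod 97)
19^16 ≡ 96 (mod 97)
19^24 ≡ 22 (mod 97)
19^32 ≡ 1 (mod 97) ✓
Therefore the multiplicative order of 19 modulo 97 is 32.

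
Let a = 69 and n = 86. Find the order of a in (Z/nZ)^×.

Since 69 ∈ (Z/86Z)^×, its order divides φ(86) = φ(2)·φ(43) = 1·42 = 42 = 2 · 3 · 7.
Divisors of 42: 1, 2, 3, 6, 7, 14, 21, 42.
Evaluate successive powers at the divisors of 42:
69^1 ≡ 69 (mod 86)
69^2 ≡ 31 (mod 86)
69^3 ≡ 75 (mod 86)
69^6 ≡ 35 (mod 86)
69^7 ≡ 7 (mod 86)
69^14 ≡ 49 (mod 86)
69^21 ≡ 85 (mod 86)
69^42 ≡ 1 (mod 86) ✓
Therefore the multiplicative order of 69 modulo 86 is 42.

42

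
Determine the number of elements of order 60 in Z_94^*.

0

φ(94) = φ(2)·φ(47) = 1·46 = 46 = 2 · 23.
In a cyclic group of order 46, there are φ(d) elements of order d for each divisor d of 46, and zero for non-divisors.
Since 60 ∤ 46, the count is 0.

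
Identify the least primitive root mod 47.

φ(47) = 47 − 1 = 46 = 2 · 23.
Test candidates g = 2, 3, … against the prime factors q ∈ {2, 23} of φ(47): g is a generator iff g^(46/q) ≢ 1 for every such q.
g = 2: 2^23 ≡ 1 — hits 1, so not a primitive root.
g = 3: 3^23 ≡ 1 — hits 1, so not a primitive root.
g = 4: 4^23 ≡ 1 — hits 1, so not a primitive root.
g = 5: 5^23 ≡ 46; 5^2 ≡ 25 — none is 1, so 5 is a primitive root.
Hence the least primitive root of 47 is 5.

5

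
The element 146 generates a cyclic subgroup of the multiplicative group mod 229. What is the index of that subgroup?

By Lagrange's theorem, ord_229(146) divides φ(229) = 229 − 1 = 228 = 2^2 · 3 · 19.
Divisors of 228: 1, 2, 3, 4, 6, 12, 19, 38, 57, 76, 114, 228.
Check 146^d mod 229 for each divisor in increasing order:
146^1 ≡ 146 (mod 229)
146^2 ≡ 19 (mod 229)
146^3 ≡ 26 (mod 229)
146^4 ≡ 132 (mod 229)
146^6 ≡ 218 (mod 229)
146^12 ≡ 121 (mod 229)
146^19 ≡ 95 (mod 229)
146^38 ≡ 94 (mod 229)
146^57 ≡ 228 (mod 229)
146^76 ≡ 134 (mod 229)
146^114 ≡ 1 (mod 229) ✓
So ord_229(146) = 114, hence |⟨146⟩| = 114.
Index = |(Z/229Z)^×| / |⟨146⟩| = 228 / 114 = 2.

2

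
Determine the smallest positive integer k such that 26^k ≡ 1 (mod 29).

28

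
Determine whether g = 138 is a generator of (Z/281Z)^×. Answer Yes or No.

No

φ(281) = 281 − 1 = 280 = 2^3 · 5 · 7.
An element g generates (Z/281Z)^× iff g^(280/q) ≢ 1 (mod 281) for each prime q ∈ {2, 5, 7}.
138^140 ≡ 1 (mod 281)  [q = 2: ≡ 1 ✗]
138^56 ≡ 90 (mod 281)  [q = 5: ≢ 1 ✓]
138^40 ≡ 109 (mod 281)  [q = 7: ≢ 1 ✓]
The check at q = 2 fails, so 138 generates a proper subgroup.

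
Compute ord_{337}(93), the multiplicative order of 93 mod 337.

336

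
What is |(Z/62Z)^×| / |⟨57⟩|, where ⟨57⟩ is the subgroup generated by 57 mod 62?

5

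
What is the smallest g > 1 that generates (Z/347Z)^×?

φ(347) = 347 − 1 = 346 = 2 · 173.
g is a primitive root iff g^(346/q) ≢ 1 (mod 347) for each prime q ∈ {2, 173}.
g = 2: 2^173 ≡ 346; 2^2 ≡ 4 — none is 1, so 2 is a primitive root.
So 2 is the smallest generator of (Z/347Z)^×.

2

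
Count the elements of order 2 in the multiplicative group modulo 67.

1

φ(67) = 67 − 1 = 66 = 2 · 3 · 11.
In a cyclic group of order 66, there are φ(d) elements of order d for each divisor d of 66, and zero for non-divisors.
2 | 66, and φ(2) = 2 − 1 = 1.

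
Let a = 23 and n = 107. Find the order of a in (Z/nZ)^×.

53

ord(23) | φ(107) = 107 − 1 = 106 = 2 · 53.
Divisors of 106: 1, 2, 53, 106.
Check 23^d mod 107 for each divisor in increasing order:
23^1 ≡ 23 (mod 107)
23^2 ≡ 101 (mod 107)
23^53 ≡ 1 (mod 107) ✓
Therefore the multiplicative order of 23 modulo 107 is 53.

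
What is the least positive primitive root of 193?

5

φ(193) = 193 − 1 = 192 = 2^6 · 3.
g is a primitive root iff g^(192/q) ≢ 1 (mod 193) for each prime q ∈ {2, 3}.
g = 2: 2^96 ≡ 1 — hits 1, so not a primitive root.
g = 3: 3^96 ≡ 1 — hits 1, so not a primitive root.
g = 4: 4^96 ≡ 1 — hits 1, so not a primitive root.
g = 5: 5^96 ≡ 192; 5^64 ≡ 84 — none is 1, so 5 is a primitive root.
Hence the least primitive root of 193 is 5.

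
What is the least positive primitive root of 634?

φ(634) = φ(2)·φ(317) = 1·316 = 316 = 2^2 · 79.
Test candidates g = 2, 3, … against the prime factors q ∈ {2, 79} of φ(634): g is a generator iff g^(316/q) ≢ 1 for every such q.
g = 2: gcd(2, 634) = 2 > 1, not a unit — skip.
g = 3: 3^158 ≡ 633; 3^4 ≡ 81 — none is 1, so 3 is a primitive root.
The smallest primitive root modulo 634 is 3.

3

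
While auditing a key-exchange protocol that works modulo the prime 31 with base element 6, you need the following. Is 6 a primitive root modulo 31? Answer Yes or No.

φ(31) = 31 − 1 = 30 = 2 · 3 · 5.
6 is a primitive root mod 31 iff 6^(φ(31)/q) ≢ 1 for every prime q | φ(31), i.e. q ∈ {2, 3, 5}.
6^15 ≡ 30 (mod 31)  [q = 2: ≢ 1 ✓]
6^10 ≡ 25 (mod 31)  [q = 3: ≢ 1 ✓]
6^6 ≡ 1 (mod 31)  [q = 5: ≡ 1 ✗]
The check at q = 5 fails, so 6 generates a proper subgroup.

No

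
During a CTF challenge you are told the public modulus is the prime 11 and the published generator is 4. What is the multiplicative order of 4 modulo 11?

5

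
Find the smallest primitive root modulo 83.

φ(83) = 83 − 1 = 82 = 2 · 41.
g is a primitive root iff g^(82/q) ≢ 1 (mod 83) for each prime q ∈ {2, 41}.
g = 2: 2^41 ≡ 82; 2^2 ≡ 4 — none is 1, so 2 is a primitive root.
So 2 is the smallest generator of (Z/83Z)^×.

2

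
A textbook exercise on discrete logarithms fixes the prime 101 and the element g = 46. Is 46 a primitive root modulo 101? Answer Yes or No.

Yes

φ(101) = 101 − 1 = 100 = 2^2 · 5^2.
It suffices to check that the order of 46 is not a proper divisor of 100: compute 46^(100/q) for q ∈ {2, 5}.
46^50 ≡ 100 (mod 101)  [q = 2: ≢ 1 ✓]
46^20 ≡ 36 (mod 101)  [q = 5: ≢ 1 ✓]
None equal 1, so ord_101(46) = 100: 46 is a primitive root.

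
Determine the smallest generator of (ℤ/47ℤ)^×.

5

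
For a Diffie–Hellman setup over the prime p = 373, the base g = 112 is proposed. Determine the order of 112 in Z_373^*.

186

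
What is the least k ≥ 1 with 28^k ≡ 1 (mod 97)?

32

ord(28) | φ(97) = 97 − 1 = 96 = 2^5 · 3.
Divisors of 96: 1, 2, 3, 4, 6, 8, 12, 16, 24, 32, 48, 96.
Evaluate successive powers at the divisors of 96:
28^1 ≡ 28
28^2 ≡ 8
28^3 ≡ 30
28^4 ≡ 64
28^6 ≡ 27
28^8 ≡ 22
28^12 ≡ 50
28^16 ≡ 96
28^24 ≡ 75
28^32 ≡ 1
The smallest such exponent is 32, so the order of 28 is 32.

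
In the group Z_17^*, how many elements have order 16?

φ(17) = 17 − 1 = 16 = 2^4.
In a cyclic group of order 16, there are φ(d) elements of order d for each divisor d of 16, and zero for non-divisors.
16 = 2^4 divides 16, and φ(16) = 8.

8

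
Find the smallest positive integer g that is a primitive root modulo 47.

φ(47) = 47 − 1 = 46 = 2 · 23.
Test candidates g = 2, 3, … against the prime factors q ∈ {2, 23} of φ(47): g is a generator iff g^(46/q) ≢ 1 for every such q.
g = 2: 2^23 ≡ 1 — hits 1, so not a primitive root.
g = 3: 3^23 ≡ 1 — hits 1, so not a primitive root.
g = 4: 4^23 ≡ 1 — hits 1, so not a primitive root.
g = 5: 5^23 ≡ 46; 5^2 ≡ 25 — none is 1, so 5 is a primitive root.
Hence the least primitive root of 47 is 5.

5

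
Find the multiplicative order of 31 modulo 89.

Since 31 ∈ (Z/89Z)^×, its order divides φ(89) = 89 − 1 = 88 = 2^3 · 11.
Divisors of 88: 1, 2, 4, 8, 11, 22, 44, 88.
Evaluate successive powers at the divisors of 88:
31^1 ≡ 31 (mod 89)
31^2 ≡ 71 (mod 89)
31^4 ≡ 57 (mod 89)
31^8 ≡ 45 (mod 89)
31^11 ≡ 77 (mod 89)
31^22 ≡ 55 (mod 89)
31^44 ≡ 88 (mod 89)
31^88 ≡ 1 (mod 89) ✓
Hence ord(31) = 88.

88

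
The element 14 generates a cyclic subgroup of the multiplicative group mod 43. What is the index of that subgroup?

By Lagrange's theorem, ord_43(14) divides φ(43) = 43 − 1 = 42 = 2 · 3 · 7.
Divisors of 42: 1, 2, 3, 6, 7, 14, 21, 42.
Check 14^d mod 43 for each divisor in increasing order:
14^1 ≡ 14 (mod 43)
14^2 ≡ 24 (mod 43)
14^3 ≡ 35 (mod 43)
14^6 ≡ 21 (mod 43)
14^7 ≡ 36 (mod 43)
14^14 ≡ 6 (mod 43)
14^21 ≡ 1 (mod 43) ✓
Thus |⟨14⟩| = ord(14) = 21.
Index = |(Z/43Z)^×| / |⟨14⟩| = 42 / 21 = 2.

2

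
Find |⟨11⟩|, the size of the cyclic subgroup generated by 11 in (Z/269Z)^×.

ord(11) | φ(269) = 269 − 1 = 268 = 2^2 · 67.
Divisors of 268: 1, 2, 4, 67, 134, 268.
Check 11^d mod 269 for each divisor in increasing order:
11^1 ≡ 11
11^2 ≡ 121
11^4 ≡ 115
11^67 ≡ 268
11^134 ≡ 1
Therefore the multiplicative order of 11 modulo 269 is 134.

134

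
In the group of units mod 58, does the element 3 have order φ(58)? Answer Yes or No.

Yes

φ(58) = φ(2)·φ(29) = 1·28 = 28 = 2^2 · 7.
It suffices to check that the order of 3 is not a proper divisor of 28: compute 3^(28/q) for q ∈ {2, 7}.
3^14 ≡ 57 (mod 58)  [q = 2: ≢ 1 ✓]
3^4 ≡ 23 (mod 58)  [q = 7: ≢ 1 ✓]
Every test exponent gives a nontrivial residue, hence 3 generates the full group.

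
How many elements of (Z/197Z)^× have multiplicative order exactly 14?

6

φ(197) = 197 − 1 = 196 = 2^2 · 7^2.
(Z/197Z)^× is cyclic (|G| = 196); a cyclic group of order m has exactly φ(d) elements of each order d | m, and none otherwise.
14 = 2 · 7 divides 196, and φ(14) = 6.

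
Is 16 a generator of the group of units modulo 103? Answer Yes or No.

φ(103) = 103 − 1 = 102 = 2 · 3 · 17.
16 is a primitive root mod 103 iff 16^(φ(103)/q) ≢ 1 for every prime q | φ(103), i.e. q ∈ {2, 3, 17}.
16^51 ≡ 1 (mod 103)  [q = 2: ≡ 1 ✗]
16^34 ≡ 46 (mod 103)  [q = 3: ≢ 1 ✓]
16^6 ≡ 61 (mod 103)  [q = 17: ≢ 1 ✓]
16^51 ≡ 1 shows ord(16) | 51, strictly less than φ(103); not a primitive root.

No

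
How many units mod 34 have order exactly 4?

φ(34) = φ(2)·φ(17) = 1·16 = 16 = 2^4.
(Z/34Z)^× is cyclic (|G| = 16); a cyclic group of order m has exactly φ(d) elements of each order d | m, and none otherwise.
4 = 2^2 divides 16, and φ(4) = 2.

2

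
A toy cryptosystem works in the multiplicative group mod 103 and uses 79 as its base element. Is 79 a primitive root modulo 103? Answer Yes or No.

No

φ(103) = 103 − 1 = 102 = 2 · 3 · 17.
An element g generates (Z/103Z)^× iff g^(102/q) ≢ 1 (mod 103) for each prime q ∈ {2, 3, 17}.
79^51 ≡ 1 (mod 103)  [q = 2: ≡ 1 ✗]
79^34 ≡ 1 (mod 103)  [q = 3: ≡ 1 ✗]
79^6 ≡ 72 (mod 103)  [q = 17: ≢ 1 ✓]
The check at q = 2 fails, so 79 generates a proper subgroup.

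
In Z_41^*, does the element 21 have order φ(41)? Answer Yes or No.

φ(41) = 41 − 1 = 40 = 2^3 · 5.
An element g generates (Z/41Z)^× iff g^(40/q) ≢ 1 (mod 41) for each prime q ∈ {2, 5}.
21^20 ≡ 1 (mod 41)  [q = 2: ≡ 1 ✗]
21^8 ≡ 37 (mod 41)  [q = 5: ≢ 1 ✓]
21^20 ≡ 1 shows ord(21) | 20, strictly less than φ(41); not a primitive root.

No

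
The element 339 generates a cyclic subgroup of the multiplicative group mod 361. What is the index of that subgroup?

Since 339 ∈ (Z/361Z)^×, its order divides φ(361) = φ(19^2) = 19·(19−1) = 342 = 2 · 3^2 · 19.
Divisors of 342: 1, 2, 3, 6, 9, 18, 19, 38, 57, 114, 171, 342.
Evaluate successive powers at the divisors of 342:
339^1 ≡ 339 (mod 361)
339^2 ≡ 123 (mod 361)
339^3 ≡ 182 (mod 361)
339^6 ≡ 273 (mod 361)
339^9 ≡ 229 (mod 361)
339^18 ≡ 96 (mod 361)
339^19 ≡ 54 (mod 361)
339^38 ≡ 28 (mod 361)
339^57 ≡ 68 (mod 361)
339^114 ≡ 292 (mod 361)
339^171 ≡ 1 (mod 361) ✓
So ord_361(339) = 171, hence |⟨339⟩| = 171.
[(Z/361Z)^× : ⟨339⟩] = 342/171 = 2.

2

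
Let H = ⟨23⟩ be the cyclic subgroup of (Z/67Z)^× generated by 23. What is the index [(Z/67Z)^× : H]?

Since 23 ∈ (Z/67Z)^×, its order divides φ(67) = 67 − 1 = 66 = 2 · 3 · 11.
Divisors of 66: 1, 2, 3, 6, 11, 22, 33, 66.
Evaluate successive powers at the divisors of 66:
23^1 ≡ 23 (mod 67)
23^2 ≡ 60 (mod 67)
23^3 ≡ 40 (mod 67)
23^6 ≡ 59 (mod 67)
23^11 ≡ 29 (mod 67)
23^22 ≡ 37 (mod 67)
23^33 ≡ 1 (mod 67) ✓
So ord_67(23) = 33, hence |⟨23⟩| = 33.
Index = |(Z/67Z)^×| / |⟨23⟩| = 66 / 33 = 2.

2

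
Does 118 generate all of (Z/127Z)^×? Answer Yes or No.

Yes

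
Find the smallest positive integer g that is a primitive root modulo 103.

5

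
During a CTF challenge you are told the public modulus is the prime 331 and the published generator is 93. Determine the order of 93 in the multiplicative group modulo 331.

330

ord(93) | φ(331) = 331 − 1 = 330 = 2 · 3 · 5 · 11.
Divisors of 330: 1, 2, 3, 5, 6, 10, 11, 15, 22, 30, 33, 55, 66, 110, 165, 330.
Check 93^d mod 331 for each divisor in increasing order:
93^1 ≡ 93 (mod 331)
93^2 ≡ 43 (mod 331)
93^3 ≡ 27 (mod 331)
93^5 ≡ 168 (mod 331)
93^6 ≡ 67 (mod 331)
93^10 ≡ 89 (mod 331)
93^11 ≡ 2 (mod 331)
93^15 ≡ 57 (mod 331)
93^22 ≡ 4 (mod 331)
93^30 ≡ 270 (mod 331)
93^33 ≡ 8 (mod 331)
93^55 ≡ 32 (mod 331)
93^66 ≡ 64 (mod 331)
93^110 ≡ 31 (mod 331)
93^165 ≡ 330 (mod 331)
93^330 ≡ 1 (mod 331) ✓
Hence ord(93) = 330.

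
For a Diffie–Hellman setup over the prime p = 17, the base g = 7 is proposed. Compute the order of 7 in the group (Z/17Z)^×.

16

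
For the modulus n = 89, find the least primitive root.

φ(89) = 89 − 1 = 88 = 2^3 · 11.
g is a primitive root iff g^(88/q) ≢ 1 (mod 89) for each prime q ∈ {2, 11}.
g = 2: 2^44 ≡ 1 — hits 1, so not a primitive root.
g = 3: 3^44 ≡ 88; 3^8 ≡ 64 — none is 1, so 3 is a primitive root.
So 3 is the smallest generator of (Z/89Z)^×.

3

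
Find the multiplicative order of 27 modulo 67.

22

The order of 27 must divide φ(67) = 67 − 1 = 66 = 2 · 3 · 11.
Divisors of 66: 1, 2, 3, 6, 11, 22, 33, 66.
Check 27^d mod 67 for each divisor in increasing order:
27^1 ≡ 27 (mod 67)
27^2 ≡ 59 (mod 67)
27^3 ≡ 52 (mod 67)
27^6 ≡ 24 (mod 67)
27^11 ≡ 66 (mod 67)
27^22 ≡ 1 (mod 67) ✓
The smallest such exponent is 22, so the order of 27 is 22.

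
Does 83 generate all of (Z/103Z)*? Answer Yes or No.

φ(103) = 103 − 1 = 102 = 2 · 3 · 17.
An element g generates (Z/103Z)^× iff g^(102/q) ≢ 1 (mod 103) for each prime q ∈ {2, 3, 17}.
83^51 ≡ 1 (mod 103)  [q = 2: ≡ 1 ✗]
83^34 ≡ 46 (mod 103)  [q = 3: ≢ 1 ✓]
83^6 ≡ 23 (mod 103)  [q = 17: ≢ 1 ✓]
Since 83^51 ≡ 1, the order of 83 divides 51 < 102, so 83 is not a primitive root.

No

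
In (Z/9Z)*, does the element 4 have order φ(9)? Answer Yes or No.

φ(9) = φ(3^2) = 3·(3−1) = 6 = 2 · 3.
An element g generates (Z/9Z)^× iff g^(6/q) ≢ 1 (mod 9) for each prime q ∈ {2, 3}.
4^3 ≡ 1 (mod 9)  [q = 2: ≡ 1 ✗]
4^2 ≡ 7 (mod 9)  [q = 3: ≢ 1 ✓]
The check at q = 2 fails, so 4 generates a proper subgroup.

No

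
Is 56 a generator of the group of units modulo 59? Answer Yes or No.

φ(59) = 59 − 1 = 58 = 2 · 29.
It suffices to check that the order of 56 is not a proper divisor of 58: compute 56^(58/q) for q ∈ {2, 29}.
56^29 ≡ 58 (mod 59)  [q = 2: ≢ 1 ✓]
56^2 ≡ 9 (mod 59)  [q = 29: ≢ 1 ✓]
Every test exponent gives a nontrivial residue, hence 56 generates the full group.

Yes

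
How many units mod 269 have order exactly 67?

66

φ(269) = 269 − 1 = 268 = 2^2 · 67.
In a cyclic group of order 268, there are φ(d) elements of order d for each divisor d of 268, and zero for non-divisors.
67 | 268, and φ(67) = 67 − 1 = 66.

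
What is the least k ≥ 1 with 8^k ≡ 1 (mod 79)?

ord(8) | φ(79) = 79 − 1 = 78 = 2 · 3 · 13.
Divisors of 78: 1, 2, 3, 6, 13, 26, 39, 78.
Compute 8^d (mod 79) for the divisors d until we hit 1:
8^1 ≡ 8 (mod 79)
8^2 ≡ 64 (mod 79)
8^3 ≡ 38 (mod 79)
8^6 ≡ 22 (mod 79)
8^13 ≡ 1 (mod 79) ✓
Therefore the multiplicative order of 8 modulo 79 is 13.

13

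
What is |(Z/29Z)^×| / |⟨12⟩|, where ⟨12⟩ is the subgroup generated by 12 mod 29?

7

By Lagrange's theorem, ord_29(12) divides φ(29) = 29 − 1 = 28 = 2^2 · 7.
Divisors of 28: 1, 2, 4, 7, 14, 28.
Test each divisor d:
12^1 ≡ 12 (mod 29)
12^2 ≡ 28 (mod 29)
12^4 ≡ 1 (mod 29) ✓
The order of 12 is 4, so the subgroup it generates has 4 elements.
The index is φ(29) / ord(12) = 28 / 4 = 7.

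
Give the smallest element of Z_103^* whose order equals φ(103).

5

φ(103) = 103 − 1 = 102 = 2 · 3 · 17.
Test candidates g = 2, 3, … against the prime factors q ∈ {2, 3, 17} of φ(103): g is a generator iff g^(102/q) ≢ 1 for every such q.
g = 2: 2^51 ≡ 1 — hits 1, so not a primitive root.
g = 3: 3^51 ≡ 102; 3^34 ≡ 1 — hits 1, so not a primitive root.
g = 4: 4^51 ≡ 1 — hits 1, so not a primitive root.
g = 5: 5^51 ≡ 102; 5^34 ≡ 56; 5^6 ≡ 72 — none is 1, so 5 is a primitive root.
The smallest primitive root modulo 103 is 5.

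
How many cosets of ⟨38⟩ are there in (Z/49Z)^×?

Since 38 ∈ (Z/49Z)^×, its order divides φ(49) = φ(7^2) = 7·(7−1) = 42 = 2 · 3 · 7.
Divisors of 42: 1, 2, 3, 6, 7, 14, 21, 42.
Evaluate successive powers at the divisors of 42:
38^1 ≡ 38 (mod 49)
38^2 ≡ 23 (mod 49)
38^3 ≡ 41 (mod 49)
38^6 ≡ 15 (mod 49)
38^7 ≡ 31 (mod 49)
38^14 ≡ 30 (mod 49)
38^21 ≡ 48 (mod 49)
38^42 ≡ 1 (mod 49) ✓
So ord_49(38) = 42, hence |⟨38⟩| = 42.
[(Z/49Z)^× : ⟨38⟩] = 42/42 = 1.

1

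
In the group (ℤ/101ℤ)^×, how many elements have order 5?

4

φ(101) = 101 − 1 = 100 = 2^2 · 5^2.
(Z/101Z)^× is cyclic (|G| = 100); a cyclic group of order m has exactly φ(d) elements of each order d | m, and none otherwise.
5 | 100, and φ(5) = 5 − 1 = 4.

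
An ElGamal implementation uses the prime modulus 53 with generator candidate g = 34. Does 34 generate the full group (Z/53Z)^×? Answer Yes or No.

φ(53) = 53 − 1 = 52 = 2^2 · 13.
34 is a primitive root mod 53 iff 34^(φ(53)/q) ≢ 1 for every prime q | φ(53), i.e. q ∈ {2, 13}.
34^26 ≡ 52 (mod 53)  [q = 2: ≢ 1 ✓]
34^4 ≡ 47 (mod 53)  [q = 13: ≢ 1 ✓]
All checks pass, so 34 has order 52 and is a primitive root modulo 53.

Yes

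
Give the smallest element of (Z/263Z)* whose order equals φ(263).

φ(263) = 263 − 1 = 262 = 2 · 131.
Test candidates g = 2, 3, … against the prime factors q ∈ {2, 131} of φ(263): g is a generator iff g^(262/q) ≢ 1 for every such q.
g = 2: 2^131 ≡ 1 — hits 1, so not a primitive root.
g = 3: 3^131 ≡ 1 — hits 1, so not a primitive root.
g = 4: 4^131 ≡ 1 — hits 1, so not a primitive root.
g = 5: 5^131 ≡ 262; 5^2 ≡ 25 — none is 1, so 5 is a primitive root.
So 5 is the smallest generator of (Z/263Z)^×.

5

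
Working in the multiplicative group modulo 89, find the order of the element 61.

88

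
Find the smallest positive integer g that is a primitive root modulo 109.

6

φ(109) = 109 − 1 = 108 = 2^2 · 3^3.
Test candidates g = 2, 3, … against the prime factors q ∈ {2, 3} of φ(109): g is a generator iff g^(108/q) ≢ 1 for every such q.
g = 2: 2^54 ≡ 108; 2^36 ≡ 1 — hits 1, so not a primitive root.
g = 3: 3^54 ≡ 1 — hits 1, so not a primitive root.
g = 4: 4^54 ≡ 1 — hits 1, so not a primitive root.
g = 5: 5^54 ≡ 1 — hits 1, so not a primitive root.
g = 6: 6^54 ≡ 108; 6^36 ≡ 63 — none is 1, so 6 is a primitive root.
So 6 is the smallest generator of (Z/109Z)^×.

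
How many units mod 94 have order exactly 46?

φ(94) = φ(2)·φ(47) = 1·46 = 46 = 2 · 23.
(Z/94Z)^× is cyclic (|G| = 46); a cyclic group of order m has exactly φ(d) elements of each order d | m, and none otherwise.
46 = 2 · 23 divides 46, and φ(46) = 22.

22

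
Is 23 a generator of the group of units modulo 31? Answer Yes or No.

No

φ(31) = 31 − 1 = 30 = 2 · 3 · 5.
An element g generates (Z/31Z)^× iff g^(30/q) ≢ 1 (mod 31) for each prime q ∈ {2, 3, 5}.
23^15 ≡ 30 (mod 31)  [q = 2: ≢ 1 ✓]
23^10 ≡ 1 (mod 31)  [q = 3: ≡ 1 ✗]
23^6 ≡ 8 (mod 31)  [q = 5: ≢ 1 ✓]
Since 23^10 ≡ 1, the order of 23 divides 10 < 30, so 23 is not a primitive root.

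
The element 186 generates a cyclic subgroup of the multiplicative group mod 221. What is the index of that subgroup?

32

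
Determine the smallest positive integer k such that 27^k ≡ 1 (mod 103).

By Lagrange's theorem, ord_103(27) divides φ(103) = 103 − 1 = 102 = 2 · 3 · 17.
Divisors of 102: 1, 2, 3, 6, 17, 34, 51, 102.
Check 27^d mod 103 for each divisor in increasing order:
27^1 ≡ 27 (mod 103)
27^2 ≡ 8 (mod 103)
27^3 ≡ 10 (mod 103)
27^6 ≡ 100 (mod 103)
27^17 ≡ 102 (mod 103)
27^34 ≡ 1 (mod 103) ✓
So ord_103(27) = 34.

34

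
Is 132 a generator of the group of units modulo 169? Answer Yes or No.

Yes

φ(169) = φ(13^2) = 13·(13−1) = 156 = 2^2 · 3 · 13.
Test 132^(156/q) mod 169 for each prime factor q of 156:
132^78 ≡ 168 (mod 169)  [q = 2: ≢ 1 ✓]
132^52 ≡ 146 (mod 169)  [q = 3: ≢ 1 ✓]
132^12 ≡ 144 (mod 169)  [q = 13: ≢ 1 ✓]
None equal 1, so ord_169(132) = 156: 132 is a primitive root.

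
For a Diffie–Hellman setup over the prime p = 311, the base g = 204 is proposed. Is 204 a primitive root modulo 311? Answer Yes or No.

Yes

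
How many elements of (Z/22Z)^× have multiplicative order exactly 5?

4

φ(22) = φ(2)·φ(11) = 1·10 = 10 = 2 · 5.
Since (Z/22Z)^× is cyclic of order 10, the number of elements of order d is φ(d) when d | 10 and 0 otherwise.
5 | 10, and φ(5) = 5 − 1 = 4.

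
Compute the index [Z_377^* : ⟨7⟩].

4

ord(7) | φ(377) = φ(13·29) = (13−1)·(29−1) = 12·28 = 336 = 2^4 · 3 · 7.
Divisors of 336: 1, 2, 3, 4, 6, 7, 8, 12, 14, 16, 21, 24, 28, 42, 48, 56, 84, 112, 168, 336.
Check 7^d mod 377 for each divisor in increasing order:
7^1 ≡ 7 (mod 377)
7^2 ≡ 49 (mod 377)
7^3 ≡ 343 (mod 377)
7^4 ≡ 139 (mod 377)
7^6 ≡ 25 (mod 377)
7^7 ≡ 175 (mod 377)
7^8 ≡ 94 (mod 377)
7^12 ≡ 248 (mod 377)
7^14 ≡ 88 (mod 377)
7^16 ≡ 165 (mod 377)
7^21 ≡ 320 (mod 377)
7^24 ≡ 53 (mod 377)
7^28 ≡ 204 (mod 377)
7^42 ≡ 233 (mod 377)
7^48 ≡ 170 (mod 377)
7^56 ≡ 146 (mod 377)
7^84 ≡ 1 (mod 377) ✓
Thus |⟨7⟩| = ord(7) = 84.
Index = |(Z/377Z)^×| / |⟨7⟩| = 336 / 84 = 4.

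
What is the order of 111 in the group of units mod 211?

30

The order of 111 must divide φ(211) = 211 − 1 = 210 = 2 · 3 · 5 · 7.
Divisors of 210: 1, 2, 3, 5, 6, 7, 10, 14, 15, 21, 30, 35, 42, 70, 105, 210.
Check 111^d mod 211 for each divisor in increasing order:
111^1 ≡ 111 (mod 211)
111^2 ≡ 83 (mod 211)
111^3 ≡ 140 (mod 211)
111^5 ≡ 15 (mod 211)
111^6 ≡ 188 (mod 211)
111^7 ≡ 190 (mod 211)
111^10 ≡ 14 (mod 211)
111^14 ≡ 19 (mod 211)
111^15 ≡ 210 (mod 211)
111^21 ≡ 23 (mod 211)
111^30 ≡ 1 (mod 211) ✓
Hence ord(111) = 30.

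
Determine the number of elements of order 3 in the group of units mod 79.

2

φ(79) = 79 − 1 = 78 = 2 · 3 · 13.
(Z/79Z)^× is cyclic (|G| = 78); a cyclic group of order m has exactly φ(d) elements of each order d | m, and none otherwise.
3 | 78, and φ(3) = 3 − 1 = 2.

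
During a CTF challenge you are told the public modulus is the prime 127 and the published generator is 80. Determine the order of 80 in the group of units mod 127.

42

By Lagrange's theorem, ord_127(80) divides φ(127) = 127 − 1 = 126 = 2 · 3^2 · 7.
Divisors of 126: 1, 2, 3, 6, 7, 9, 14, 18, 21, 42, 63, 126.
Evaluate successive powers at the divisors of 126:
80^1 ≡ 80
80^2 ≡ 50
80^3 ≡ 63
80^6 ≡ 32
80^7 ≡ 20
80^9 ≡ 111
80^14 ≡ 19
80^18 ≡ 2
80^21 ≡ 126
80^42 ≡ 1
The smallest such exponent is 42, so the order of 80 is 42.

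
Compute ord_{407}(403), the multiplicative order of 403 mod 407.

90

ord(403) | φ(407) = φ(11·37) = (11−1)·(37−1) = 10·36 = 360 = 2^3 · 3^2 · 5.
Divisors of 360: 1, 2, 3, 4, 5, 6, 8, 9, 10, 12, 15, 18, 20, 24, 30, 36, 40, 45, 60, 72, 90, 120, 180, 360.
Check 403^d mod 407 for each divisor in increasing order:
403^1 ≡ 403 (mod 407)
403^2 ≡ 16 (mod 407)
403^3 ≡ 343 (mod 407)
403^4 ≡ 256 (mod 407)
403^5 ≡ 197 (mod 407)
403^6 ≡ 26 (mod 407)
403^8 ≡ 9 (mod 407)
403^9 ≡ 371 (mod 407)
403^10 ≡ 144 (mod 407)
403^12 ≡ 269 (mod 407)
403^15 ≡ 285 (mod 407)
403^18 ≡ 75 (mod 407)
403^20 ≡ 386 (mod 407)
403^24 ≡ 322 (mod 407)
403^30 ≡ 232 (mod 407)
403^36 ≡ 334 (mod 407)
403^40 ≡ 34 (mod 407)
403^45 ≡ 186 (mod 407)
403^60 ≡ 100 (mod 407)
403^72 ≡ 38 (mod 407)
403^90 ≡ 1 (mod 407) ✓
Hence ord(403) = 90.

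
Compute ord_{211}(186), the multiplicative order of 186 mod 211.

The order of 186 must divide φ(211) = 211 − 1 = 210 = 2 · 3 · 5 · 7.
Divisors of 210: 1, 2, 3, 5, 6, 7, 10, 14, 15, 21, 30, 35, 42, 70, 105, 210.
Test each divisor d:
186^1 ≡ 186
186^2 ≡ 203
186^3 ≡ 200
186^5 ≡ 88
186^6 ≡ 121
186^7 ≡ 140
186^10 ≡ 148
186^14 ≡ 188
186^15 ≡ 153
186^21 ≡ 156
186^30 ≡ 199
186^35 ≡ 210
186^42 ≡ 71
186^70 ≡ 1
The smallest such exponent is 70, so the order of 186 is 70.

70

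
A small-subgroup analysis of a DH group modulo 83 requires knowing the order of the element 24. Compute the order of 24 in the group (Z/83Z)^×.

82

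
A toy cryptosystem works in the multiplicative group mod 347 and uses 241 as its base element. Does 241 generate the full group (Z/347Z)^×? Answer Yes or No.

No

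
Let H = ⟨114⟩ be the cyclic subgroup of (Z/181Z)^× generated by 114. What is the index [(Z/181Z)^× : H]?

12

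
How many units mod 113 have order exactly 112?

48

φ(113) = 113 − 1 = 112 = 2^4 · 7.
In a cyclic group of order 112, there are φ(d) elements of order d for each divisor d of 112, and zero for non-divisors.
112 = 2^4 · 7 divides 112, and φ(112) = 48.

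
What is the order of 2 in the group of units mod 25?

The order of 2 must divide φ(25) = φ(5^2) = 5·(5−1) = 20 = 2^2 · 5.
Divisors of 20: 1, 2, 4, 5, 10, 20.
Compute 2^d (mod 25) for the divisors d until we hit 1:
2^1 ≡ 2 (mod 25)
2^2 ≡ 4 (mod 25)
2^4 ≡ 16 (mod 25)
2^5 ≡ 7 (mod 25)
2^10 ≡ 24 (mod 25)
2^20 ≡ 1 (mod 25) ✓
The smallest such exponent is 20, so the order of 2 is 20.

20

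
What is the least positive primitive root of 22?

7

φ(22) = φ(2)·φ(11) = 1·10 = 10 = 2 · 5.
g is a primitive root iff g^(10/q) ≢ 1 (mod 22) for each prime q ∈ {2, 5}.
g = 2: gcd(2, 22) = 2 > 1, not a unit — skip.
g = 3: 3^5 ≡ 1 — hits 1, so not a primitive root.
g = 4: gcd(4, 22) = 2 > 1, not a unit — skip.
g = 5: 5^5 ≡ 1 — hits 1, so not a primitive root.
g = 6: gcd(6, 22) = 2 > 1, not a unit — skip.
g = 7: 7^5 ≡ 21; 7^2 ≡ 5 — none is 1, so 7 is a primitive root.
Hence the least primitive root of 22 is 7.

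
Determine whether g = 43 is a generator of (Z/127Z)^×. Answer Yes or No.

Yes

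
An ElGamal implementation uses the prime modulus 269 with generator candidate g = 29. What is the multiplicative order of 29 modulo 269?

268

ord(29) | φ(269) = 269 − 1 = 268 = 2^2 · 67.
Divisors of 268: 1, 2, 4, 67, 134, 268.
Evaluate successive powers at the divisors of 268:
29^1 ≡ 29
29^2 ≡ 34
29^4 ≡ 80
29^67 ≡ 82
29^134 ≡ 268
29^268 ≡ 1
So ord_269(29) = 268.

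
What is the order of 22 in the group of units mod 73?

8

The order of 22 must divide φ(73) = 73 − 1 = 72 = 2^3 · 3^2.
Divisors of 72: 1, 2, 3, 4, 6, 8, 9, 12, 18, 24, 36, 72.
Check 22^d mod 73 for each divisor in increasing order:
22^1 ≡ 22 (mod 73)
22^2 ≡ 46 (mod 73)
22^3 ≡ 63 (mod 73)
22^4 ≡ 72 (mod 73)
22^6 ≡ 27 (mod 73)
22^8 ≡ 1 (mod 73) ✓
The smallest such exponent is 8, so the order of 22 is 8.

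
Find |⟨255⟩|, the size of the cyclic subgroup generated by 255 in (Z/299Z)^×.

44

The order of 255 must divide φ(299) = φ(13·23) = (13−1)·(23−1) = 12·22 = 264 = 2^3 · 3 · 11.
Divisors of 264: 1, 2, 3, 4, 6, 8, 11, 12, 22, 24, 33, 44, 66, 88, 132, 264.
Compute 255^d (mod 299) for the divisors d until we hit 1:
255^1 ≡ 255
255^2 ≡ 142
255^3 ≡ 31
255^4 ≡ 131
255^6 ≡ 64
255^8 ≡ 118
255^11 ≡ 70
255^12 ≡ 209
255^22 ≡ 116
255^24 ≡ 27
255^33 ≡ 47
255^44 ≡ 1
Therefore the multiplicative order of 255 modulo 299 is 44.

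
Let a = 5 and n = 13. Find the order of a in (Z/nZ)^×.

4

By Lagrange's theorem, ord_13(5) divides φ(13) = 13 − 1 = 12 = 2^2 · 3.
Divisors of 12: 1, 2, 3, 4, 6, 12.
Check 5^d mod 13 for each divisor in increasing order:
5^1 ≡ 5 (mod 13)
5^2 ≡ 12 (mod 13)
5^3 ≡ 8 (mod 13)
5^4 ≡ 1 (mod 13) ✓
Hence ord(5) = 4.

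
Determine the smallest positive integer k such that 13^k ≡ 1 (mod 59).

58

The order of 13 must divide φ(59) = 59 − 1 = 58 = 2 · 29.
Divisors of 58: 1, 2, 29, 58.
Test each divisor d:
13^1 ≡ 13
13^2 ≡ 51
13^29 ≡ 58
13^58 ≡ 1
The smallest such exponent is 58, so the order of 13 is 58.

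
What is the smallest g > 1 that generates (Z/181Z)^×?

2

φ(181) = 181 − 1 = 180 = 2^2 · 3^2 · 5.
g is a primitive root iff g^(180/q) ≢ 1 (mod 181) for each prime q ∈ {2, 3, 5}.
g = 2: 2^90 ≡ 180; 2^60 ≡ 48; 2^36 ≡ 59 — none is 1, so 2 is a primitive root.
So 2 is the smallest generator of (Z/181Z)^×.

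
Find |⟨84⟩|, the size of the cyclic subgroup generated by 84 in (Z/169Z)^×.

156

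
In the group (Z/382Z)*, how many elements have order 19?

φ(382) = φ(2)·φ(191) = 1·190 = 190 = 2 · 5 · 19.
(Z/382Z)^× is cyclic (|G| = 190); a cyclic group of order m has exactly φ(d) elements of each order d | m, and none otherwise.
19 | 190, and φ(19) = 19 − 1 = 18.

18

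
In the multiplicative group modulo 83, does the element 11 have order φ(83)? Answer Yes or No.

No

φ(83) = 83 − 1 = 82 = 2 · 41.
An element g generates (Z/83Z)^× iff g^(82/q) ≢ 1 (mod 83) for each prime q ∈ {2, 41}.
11^41 ≡ 1 (mod 83)  [q = 2: ≡ 1 ✗]
11^2 ≡ 38 (mod 83)  [q = 41: ≢ 1 ✓]
The check at q = 2 fails, so 11 generates a proper subgroup.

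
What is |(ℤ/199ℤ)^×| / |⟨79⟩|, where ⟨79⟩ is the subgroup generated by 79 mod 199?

2

Since 79 ∈ (Z/199Z)^×, its order divides φ(199) = 199 − 1 = 198 = 2 · 3^2 · 11.
Divisors of 198: 1, 2, 3, 6, 9, 11, 18, 22, 33, 66, 99, 198.
Test each divisor d:
79^1 ≡ 79 (mod 199)
79^2 ≡ 72 (mod 199)
79^3 ≡ 116 (mod 199)
79^6 ≡ 123 (mod 199)
79^9 ≡ 139 (mod 199)
79^11 ≡ 58 (mod 199)
79^18 ≡ 18 (mod 199)
79^22 ≡ 180 (mod 199)
79^33 ≡ 92 (mod 199)
79^66 ≡ 106 (mod 199)
79^99 ≡ 1 (mod 199) ✓
The order of 79 is 99, so the subgroup it generates has 99 elements.
[(Z/199Z)^× : ⟨79⟩] = 198/99 = 2.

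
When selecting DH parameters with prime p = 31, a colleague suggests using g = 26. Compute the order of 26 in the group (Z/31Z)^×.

ord(26) | φ(31) = 31 − 1 = 30 = 2 · 3 · 5.
Divisors of 30: 1, 2, 3, 5, 6, 10, 15, 30.
Compute 26^d (mod 31) for the divisors d until we hit 1:
26^1 ≡ 26
26^2 ≡ 25
26^3 ≡ 30
26^5 ≡ 6
26^6 ≡ 1
Hence ord(26) = 6.

6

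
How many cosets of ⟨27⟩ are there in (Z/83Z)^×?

By Lagrange's theorem, ord_83(27) divides φ(83) = 83 − 1 = 82 = 2 · 41.
Divisors of 82: 1, 2, 41, 82.
Check 27^d mod 83 for each divisor in increasing order:
27^1 ≡ 27 (mod 83)
27^2 ≡ 65 (mod 83)
27^41 ≡ 1 (mod 83) ✓
The order of 27 is 41, so the subgroup it generates has 41 elements.
Index = |(Z/83Z)^×| / |⟨27⟩| = 82 / 41 = 2.

2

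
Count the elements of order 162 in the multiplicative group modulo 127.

0

φ(127) = 127 − 1 = 126 = 2 · 3^2 · 7.
In a cyclic group of order 126, there are φ(d) elements of order d for each divisor d of 126, and zero for non-divisors.
Since 162 ∤ 126, the count is 0.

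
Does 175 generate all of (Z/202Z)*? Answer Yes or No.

Yes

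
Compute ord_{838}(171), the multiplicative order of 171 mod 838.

By Lagrange's theorem, ord_838(171) divides φ(838) = φ(2)·φ(419) = 1·418 = 418 = 2 · 11 · 19.
Divisors of 418: 1, 2, 11, 19, 22, 38, 209, 418.
Compute 171^d (mod 838) for the divisors d until we hit 1:
171^1 ≡ 171
171^2 ≡ 749
171^11 ≡ 623
171^19 ≡ 837
171^22 ≡ 135
171^38 ≡ 1
So ord_838(171) = 38.

38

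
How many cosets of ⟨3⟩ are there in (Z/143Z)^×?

Since 3 ∈ (Z/143Z)^×, its order divides φ(143) = φ(11·13) = (11−1)·(13−1) = 10·12 = 120 = 2^3 · 3 · 5.
Divisors of 120: 1, 2, 3, 4, 5, 6, 8, 10, 12, 15, 20, 24, 30, 40, 60, 120.
Check 3^d mod 143 for each divisor in increasing order:
3^1 ≡ 3
3^2 ≡ 9
3^3 ≡ 27
3^4 ≡ 81
3^5 ≡ 100
3^6 ≡ 14
3^8 ≡ 126
3^10 ≡ 133
3^12 ≡ 53
3^15 ≡ 1
So ord_143(3) = 15, hence |⟨3⟩| = 15.
[(Z/143Z)^× : ⟨3⟩] = 120/15 = 8.

8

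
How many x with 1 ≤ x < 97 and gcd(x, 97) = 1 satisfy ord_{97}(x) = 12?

φ(97) = 97 − 1 = 96 = 2^5 · 3.
Since (Z/97Z)^× is cyclic of order 96, the number of elements of order d is φ(d) when d | 96 and 0 otherwise.
12 = 2^2 · 3 divides 96, and φ(12) = 4.

4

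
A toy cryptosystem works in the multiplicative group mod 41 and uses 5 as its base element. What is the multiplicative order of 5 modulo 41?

The order of 5 must divide φ(41) = 41 − 1 = 40 = 2^3 · 5.
Divisors of 40: 1, 2, 4, 5, 8, 10, 20, 40.
Compute 5^d (mod 41) for the divisors d until we hit 1:
5^1 ≡ 5
5^2 ≡ 25
5^4 ≡ 10
5^5 ≡ 9
5^8 ≡ 18
5^10 ≡ 40
5^20 ≡ 1
Hence ord(5) = 20.

20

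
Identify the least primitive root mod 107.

2

φ(107) = 107 − 1 = 106 = 2 · 53.
Test candidates g = 2, 3, … against the prime factors q ∈ {2, 53} of φ(107): g is a generator iff g^(106/q) ≢ 1 for every such q.
g = 2: 2^53 ≡ 106; 2^2 ≡ 4 — none is 1, so 2 is a primitive root.
Hence the least primitive root of 107 is 2.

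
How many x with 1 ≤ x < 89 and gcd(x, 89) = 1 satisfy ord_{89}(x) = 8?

4

φ(89) = 89 − 1 = 88 = 2^3 · 11.
(Z/89Z)^× is cyclic (|G| = 88); a cyclic group of order m has exactly φ(d) elements of each order d | m, and none otherwise.
8 = 2^3 divides 88, and φ(8) = 4.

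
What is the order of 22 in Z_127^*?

9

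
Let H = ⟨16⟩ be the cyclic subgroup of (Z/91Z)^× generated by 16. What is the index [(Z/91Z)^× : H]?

24

ord(16) | φ(91) = φ(7·13) = (7−1)·(13−1) = 6·12 = 72 = 2^3 · 3^2.
Divisors of 72: 1, 2, 3, 4, 6, 8, 9, 12, 18, 24, 36, 72.
Test each divisor d:
16^1 ≡ 16
16^2 ≡ 74
16^3 ≡ 1
So ord_91(16) = 3, hence |⟨16⟩| = 3.
The index is φ(91) / ord(16) = 72 / 3 = 24.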